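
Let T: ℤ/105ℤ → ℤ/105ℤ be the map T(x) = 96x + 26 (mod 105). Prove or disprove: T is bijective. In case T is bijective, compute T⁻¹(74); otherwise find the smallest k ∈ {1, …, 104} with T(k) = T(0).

35

By definition, T is injective if T(s) = T(t) implies s = t.
We have gcd(96, 105) = 3 > 1. Taking s = 0 and t = 35: T(0) = 26 and T(35) = 96·35 + 26 = 3386 ≡ 26 (mod 105).
So T(0) = T(35) while 0 ≠ 35, therefore T is not injective, hence not bijective.
Since T is not bijective, we find the least positive k with T(k) = T(0): this means 96k ≡ 0 (mod 105), i.e. 105 ∣ 96k. Since gcd(96, 105) = 3, dividing through by 3 this holds exactly when 35 ∣ 32k, and as gcd(32, 35) = 1, exactly when 35 ∣ k.
The smallest positive such k is 35.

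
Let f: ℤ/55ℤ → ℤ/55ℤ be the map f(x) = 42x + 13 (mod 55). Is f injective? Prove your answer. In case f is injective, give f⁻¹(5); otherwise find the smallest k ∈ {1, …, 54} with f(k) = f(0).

If f(s) = f(t), then 42s ≡ 42t (mod 55). Because gcd(42, 55) = 1, we may cancel 42 to get s ≡ t (mod 55).
Thus f is injective.
We now compute 42⁻¹ mod 55 explicitly. Euclid's algorithm: 55 = 1·42 + 13, 42 = 3·13 + 3, 13 = 4·3 + 1; back-substituting gives 1 = 38·42 − 29·55, so 42⁻¹ ≡ 38 (mod 55).
Since f is injective, we compute f⁻¹(5): solve 42x + 13 ≡ 5 (mod 55), i.e. 42x ≡ 47 (mod 55).
Multiplying by 42⁻¹ = 38 gives x ≡ 38·47 = 1786 = 32·55 + 26 ≡ 26 (mod 55).
Check: f(26) = 42·26 + 13 = 1105 = 20·55 + 5 ≡ 5 (mod 55).

26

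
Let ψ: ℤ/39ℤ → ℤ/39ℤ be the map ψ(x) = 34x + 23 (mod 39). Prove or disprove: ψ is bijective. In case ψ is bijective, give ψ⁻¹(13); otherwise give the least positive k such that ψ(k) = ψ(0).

Recall that injectivity means: for all u, v in the domain, ψ(u) = ψ(v) implies u = v.
If ψ(u) = ψ(v), then 34u ≡ 34v (mod 39). Because gcd(34, 39) = 1, we may cancel 34 to get u ≡ v (mod 39).
We now compute 34⁻¹ mod 39 explicitly. Euclid's algorithm: 39 = 1·34 + 5, 34 = 6·5 + 4, 5 = 1·4 + 1; back-substituting gives 1 = 31·34 − 27·39, so 34⁻¹ ≡ 31 (mod 39).
Then y ↦ 31(y − 23) is a two-sided inverse to ψ, so every y ∈ ℤ/39ℤ has a preimage.
Hence ψ is bijective.
Since ψ is bijective, we compute ψ⁻¹(13): solve 34x + 23 ≡ 13 (mod 39), i.e. 34x ≡ 29 (mod 39).
Multiplying by 34⁻¹ = 31 gives x ≡ 31·29 = 899 = 23·39 + 2 ≡ 2 (mod 39).
Check: ψ(2) = 34·2 + 23 = 91 = 2·39 + 13 ≡ 13 (mod 39).

2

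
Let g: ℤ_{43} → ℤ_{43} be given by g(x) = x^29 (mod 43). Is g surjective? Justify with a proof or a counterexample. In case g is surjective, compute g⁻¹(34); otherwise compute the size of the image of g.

Since 43 is prime, the nonzero elements of ℤ_{43} form a cyclic group of order 42.
As gcd(29, 42) = 1, raising to the 29th power is a bijection on this group: if a^29 ≡ b^29 then (ab^{−1})^29 = 1, and the only element of order dividing gcd(29, 42) = 1 is 1, so a = b.
With g(0) = 0 this makes g injective on all of ℤ_{43}, hence bijective (finite equal-size domain and codomain). In particular g is surjective.
Since g is surjective, we find the preimage of 34. The inverse of x ↦ x^29 on (ℤ_{43})^× is x ↦ x^29, because 29·29 = 841 = 20·42 + 1 ≡ 1 (mod 42) and x^{42} = 1 for x ≠ 0 (Fermat). So g⁻¹(34) = 34^29 mod 43.
Repeated squaring mod 43: 34^1 ≡ 34, 34^2 ≡ 34² = 1156 ≡ 38, 34^4 ≡ 38² = 1444 ≡ 25, 34^8 ≡ 25² = 625 ≡ 23, 34^16 ≡ 23² = 529 ≡ 13. Since 29 = 16 + 8 + 4 + 1, 34^29 ≡ 13·23·25·34: 13·23 = 299 ≡ 41, then 41·25 = 1025 ≡ 36, then 36·34 = 1224 ≡ 20. So 34^29 ≡ 20 (mod 43).
Hence g⁻¹(34) = 20.

20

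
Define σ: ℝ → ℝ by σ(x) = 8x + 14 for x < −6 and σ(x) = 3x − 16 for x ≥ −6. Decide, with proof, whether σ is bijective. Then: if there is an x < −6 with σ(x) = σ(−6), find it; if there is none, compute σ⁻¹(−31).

Both pieces are strictly increasing (slopes 8 and 3), so each is injective on its own interval.
The left piece maps (−∞, −6) onto (−∞, −34); the right piece maps [−6, ∞) onto [−34, ∞).
Since −34 = −34, the images partition ℝ: σ is injective and surjective, hence bijective.
Because the two images are disjoint, no x < −6 has σ(x) = σ(−6), so we compute σ⁻¹(−31): −31 lies in [−34, ∞), so solve 3x − 16 = −31: x = (−31 + 16)/3 = −5.

-5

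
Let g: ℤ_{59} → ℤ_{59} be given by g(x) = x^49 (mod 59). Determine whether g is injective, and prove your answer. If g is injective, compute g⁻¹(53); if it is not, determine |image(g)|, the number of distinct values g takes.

Since 59 is prime, the nonzero elements of ℤ_{59} form a cyclic group of order 58.
As gcd(49, 58) = 1, raising to the 49th power is a bijection on this group: if u^49 ≡ v^49 then (uv^{−1})^49 = 1, and the only element of order dividing gcd(49, 58) = 1 is 1, so u = v.
With g(0) = 0 this makes g injective on all of ℤ_{59}, hence bijective (finite equal-size domain and codomain). In particular g is injective.
Since g is injective, we find the preimage of 53. The inverse of x ↦ x^49 on (ℤ_{59})^× is x ↦ x^45, because 49·45 = 2205 = 38·58 + 1 ≡ 1 (mod 58) and x^{58} = 1 for x ≠ 0 (Fermat). So g⁻¹(53) = 53^45 mod 59.
Repeated squaring mod 59: 53^1 ≡ 53, 53^2 ≡ 53² = 2809 ≡ 36, 53^4 ≡ 36² = 1296 ≡ 57, 53^8 ≡ 57² = 3249 ≡ 4, 53^16 ≡ 4² = 16, 53^32 ≡ 16² = 256 ≡ 20. Since 45 = 32 + 8 + 4 + 1, 53^45 ≡ 20·4·57·53: 20·4 = 80 ≡ 21, then 21·57 = 1197 ≡ 17, then 17·53 = 901 ≡ 16. So 53^45 ≡ 16 (mod 59).
Hence g⁻¹(53) = 16.

16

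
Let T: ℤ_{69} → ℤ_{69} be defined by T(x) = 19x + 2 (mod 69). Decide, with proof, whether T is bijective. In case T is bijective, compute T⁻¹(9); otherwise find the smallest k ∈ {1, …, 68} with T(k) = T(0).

4

Recall that T is injective when T(x_1) = T(x_2) forces x_1 = x_2.
Suppose T(x_1) = T(x_2) in ℤ_{69}. Then 19x_1 + 2 ≡ 19x_2 + 2 (mod 69), hence 19(x_1 − x_2) ≡ 0 (mod 69).
Since gcd(19, 69) = 1, 19 is invertible modulo 69, so x_1 − x_2 ≡ 0 (mod 69), i.e. x_1 = x_2.
We now compute 19⁻¹ mod 69 explicitly. Euclid's algorithm: 69 = 3·19 + 12, 19 = 1·12 + 7, 12 = 1·7 + 5, 7 = 1·5 + 2, 5 = 2·2 + 1; back-substituting gives 1 = 40·19 − 11·69, so 19⁻¹ ≡ 40 (mod 69).
For any y ∈ ℤ_{69}, x = 40(y − 2) mod 69 satisfies T(x) = 19·40(y − 2) + 2 ≡ y (since 19·40 ≡ 1 mod 69). So every y has a preimage.
So T is bijective.
Since T is bijective, we find T⁻¹(9): we need 19x ≡ 9 − 2 ≡ 7 (mod 69). Using 19⁻¹ = 40: x ≡ 40·7 = 280 = 4·69 + 4, so x = 4.
Check: T(4) = 19·4 + 2 = 78 = 1·69 + 9 ≡ 9 (mod 69).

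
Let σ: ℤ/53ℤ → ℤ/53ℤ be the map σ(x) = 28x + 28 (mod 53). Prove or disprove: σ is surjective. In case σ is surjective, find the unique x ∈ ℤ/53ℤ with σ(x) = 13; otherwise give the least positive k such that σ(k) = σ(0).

43

Recall that σ is surjective if every y in the codomain equals σ(x) for some x in the domain.
Since gcd(28, 53) = 1, 28 is invertible modulo 53. Euclid's algorithm: 53 = 1·28 + 25, 28 = 1·25 + 3, 25 = 8·3 + 1; back-substituting gives 1 = 36·28 − 19·53, so 28⁻¹ ≡ 36 (mod 53).
For any y ∈ ℤ/53ℤ, x = 36(y − 28) mod 53 satisfies σ(x) = 28·36(y − 28) + 28 ≡ y (since 28·36 ≡ 1 mod 53). So every y has a preimage.
Hence σ is surjective.
Since σ is surjective, we compute σ⁻¹(13): solve 28x + 28 ≡ 13 (mod 53), i.e. 28x ≡ 38 (mod 53).
Multiplying by 28⁻¹ = 36 gives x ≡ 36·38 = 1368 = 25·53 + 43 ≡ 43 (mod 53).
Check: σ(43) = 28·43 + 28 = 1232 = 23·53 + 13 ≡ 13 (mod 53).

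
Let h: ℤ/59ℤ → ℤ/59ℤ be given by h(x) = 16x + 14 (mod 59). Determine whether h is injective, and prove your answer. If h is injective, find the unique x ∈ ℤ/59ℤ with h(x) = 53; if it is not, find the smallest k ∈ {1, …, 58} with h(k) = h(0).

43

By definition, h is injective when h(x_1) = h(x_2) forces x_1 = x_2.
Suppose h(x_1) = h(x_2) in ℤ/59ℤ. Then 16x_1 + 14 ≡ 16x_2 + 14 (mod 59), so 16(x_1 − x_2) ≡ 0 (mod 59).
Since gcd(16, 59) = 1, 16 is invertible modulo 59, therefore x_1 − x_2 ≡ 0 (mod 59), i.e. x_1 = x_2.
Thus h is injective.
We now compute 16⁻¹ mod 59 explicitly. Euclid's algorithm: 59 = 3·16 + 11, 16 = 1·11 + 5, 11 = 2·5 + 1; back-substituting gives 1 = 48·16 − 13·59, so 16⁻¹ ≡ 48 (mod 59).
Since h is injective, we compute h⁻¹(53): solve 16x + 14 ≡ 53 (mod 59), i.e. 16x ≡ 39 (mod 59).
Multiplying by 16⁻¹ = 48 gives x ≡ 48·39 = 1872 = 31·59 + 43 ≡ 43 (mod 59).
Check: h(43) = 16·43 + 14 = 702 = 11·59 + 53 ≡ 53 (mod 59).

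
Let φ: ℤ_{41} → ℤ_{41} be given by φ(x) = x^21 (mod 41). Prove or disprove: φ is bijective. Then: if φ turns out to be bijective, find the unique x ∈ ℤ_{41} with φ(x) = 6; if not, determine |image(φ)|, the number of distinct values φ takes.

35

Since 41 is prime, the nonzero elements of ℤ_{41} form a cyclic group of order 40.
As gcd(21, 40) = 1, raising to the 21st power is a bijection on this group: if s^21 ≡ t^21 then (st^{−1})^21 = 1, and the only element of order dividing gcd(21, 40) = 1 is 1, so s = t.
With φ(0) = 0 this makes φ injective on all of ℤ_{41}, hence bijective (finite equal-size domain and codomain). In particular φ is bijective.
Since φ is bijective, we find the preimage of 6. The inverse of x ↦ x^21 on (ℤ_{41})^× is x ↦ x^21, because 21·21 = 441 = 11·40 + 1 ≡ 1 (mod 40) and x^{40} = 1 for x ≠ 0 (Fermat). So φ⁻¹(6) = 6^21 mod 41.
Repeated squaring mod 41: 6^1 ≡ 6, 6^2 ≡ 6² = 36, 6^4 ≡ 36² = 1296 ≡ 25, 6^8 ≡ 25² = 625 ≡ 10, 6^16 ≡ 10² = 100 ≡ 18. Since 21 = 16 + 4 + 1, 6^21 ≡ 18·25·6: 18·25 = 450 ≡ 40, then 40·6 = 240 ≡ 35. So 6^21 ≡ 35 (mod 41).
Hence φ⁻¹(6) = 35.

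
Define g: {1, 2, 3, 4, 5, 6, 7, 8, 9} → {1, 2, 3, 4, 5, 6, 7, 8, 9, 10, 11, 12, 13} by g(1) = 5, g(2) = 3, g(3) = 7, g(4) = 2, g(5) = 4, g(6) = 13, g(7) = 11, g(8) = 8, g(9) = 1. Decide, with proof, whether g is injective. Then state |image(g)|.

9

The values g(1), …, g(9) are 5, 3, 7, 2, 4, 13, 11, 8, 1 — all distinct.
So g(u) = g(v) only when u = v, and g is injective.
The image of g is {1, 2, 3, 4, 5, 7, 8, 11, 13}, which has 9 elements.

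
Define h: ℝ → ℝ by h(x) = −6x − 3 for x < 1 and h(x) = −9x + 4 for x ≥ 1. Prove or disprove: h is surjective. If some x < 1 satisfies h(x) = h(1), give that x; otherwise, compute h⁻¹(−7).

1/3

Both pieces are strictly decreasing (slopes −6 and −9), so each is injective on its own interval.
The left piece maps (−∞, 1) onto (−9, ∞); the right piece maps [1, ∞) onto (−∞, −5].
The union (−9, ∞) ∪ (−∞, −5] covers ℝ, so h is surjective.
For the follow-up: the images overlap, so an x < 1 with h(x) = h(1) exists. h(1) = −5; solving −6x − 3 = −5 for x < 1 gives x = (−5 + 3)/(−6) = 1/3.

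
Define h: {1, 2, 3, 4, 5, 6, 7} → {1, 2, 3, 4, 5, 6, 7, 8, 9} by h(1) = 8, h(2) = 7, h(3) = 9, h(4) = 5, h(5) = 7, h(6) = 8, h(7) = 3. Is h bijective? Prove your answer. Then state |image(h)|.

h(2) = 7 = h(5) with 2 ≠ 5, so h is not injective, hence not bijective.
The image of h is {3, 5, 7, 8, 9}, which has 5 elements.

5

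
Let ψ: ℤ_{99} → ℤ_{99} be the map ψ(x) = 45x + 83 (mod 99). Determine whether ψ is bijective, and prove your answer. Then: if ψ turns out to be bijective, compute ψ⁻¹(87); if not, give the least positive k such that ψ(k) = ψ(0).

11

We have gcd(45, 99) = 9 > 1. Taking x_1 = 0 and x_2 = 11: ψ(0) = 83 and ψ(11) = 45·11 + 83 = 578 ≡ 83 (mod 99).
So ψ(0) = ψ(11) while 0 ≠ 11, therefore ψ is not injective, hence not bijective.
Since ψ is not bijective, we find the least positive k with ψ(k) = ψ(0): this means 45k ≡ 0 (mod 99), i.e. 99 ∣ 45k. Since gcd(45, 99) = 9, dividing through by 9 this holds exactly when 11 ∣ 5k, and as gcd(5, 11) = 1, exactly when 11 ∣ k.
The smallest positive such k is 11.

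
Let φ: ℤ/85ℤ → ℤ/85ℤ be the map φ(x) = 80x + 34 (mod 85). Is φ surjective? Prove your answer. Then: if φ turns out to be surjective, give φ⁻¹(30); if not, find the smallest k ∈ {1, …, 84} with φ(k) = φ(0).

By definition, surjectivity means every element of the codomain has a preimage under φ.
Since gcd(80, 85) = 5, we have 80x ≡ 0 (mod 5) for all x, so φ(x) ≡ 4 (mod 5).
But 0 ≢ 4 (mod 5), so 0 ∈ ℤ/85ℤ has no preimage. Thus φ is not surjective.
Since φ is not surjective, we find the least positive k with φ(k) = φ(0): this means 80k ≡ 0 (mod 85), i.e. 85 ∣ 80k. Since gcd(80, 85) = 5, dividing through by 5 this holds exactly when 17 ∣ 16k, and as gcd(16, 17) = 1, exactly when 17 ∣ k.
The smallest positive such k is 17.

17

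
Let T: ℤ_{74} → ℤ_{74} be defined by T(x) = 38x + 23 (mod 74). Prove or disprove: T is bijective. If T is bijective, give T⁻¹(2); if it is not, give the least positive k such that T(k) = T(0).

Recall: T is injective if T(x_1) = T(x_2) implies x_1 = x_2.
We have gcd(38, 74) = 2 > 1. Taking x_1 = 0 and x_2 = 37: T(0) = 23 and T(37) = 38·37 + 23 = 1429 ≡ 23 (mod 74).
So T(0) = T(37) while 0 ≠ 37, so T is not injective, hence not bijective.
Since T is not bijective, we find the least positive k with T(k) = T(0): this means 38k ≡ 0 (mod 74), i.e. 74 ∣ 38k. Since gcd(38, 74) = 2, dividing through by 2 this holds exactly when 37 ∣ 19k, and as gcd(19, 37) = 1, exactly when 37 ∣ k.
The smallest positive such k is 37.

37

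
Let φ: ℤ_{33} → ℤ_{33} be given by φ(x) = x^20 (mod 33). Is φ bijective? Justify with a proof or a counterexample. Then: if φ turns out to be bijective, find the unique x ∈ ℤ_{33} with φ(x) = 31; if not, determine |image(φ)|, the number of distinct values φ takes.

4

φ(1) = 1^20 = 1.
φ(2): Repeated squaring mod 33: 2^1 ≡ 2, 2^2 ≡ 2² = 4, 2^4 ≡ 4² = 16, 2^8 ≡ 16² = 256 ≡ 25, 2^16 ≡ 25² = 625 ≡ 31. Since 20 = 16 + 4, 2^20 ≡ 31·16: 31·16 = 496 ≡ 1. So 2^20 ≡ 1 (mod 33).
So φ(1) = φ(2) = 1 while 1 ≠ 2, hence φ is not injective, hence not bijective.
Since φ is not bijective, we determine |image(φ)|. Computing x^20 mod 33 for each x (by repeated squaring, reducing mod 33 at every step), the values φ(0), φ(1), …, φ(32) are: 0, 1, 1, 12, 1, 1, 12, 1, 1, 12, 1, 22, 12, 1, 1, 12, 1, 1, 12, 1, 1, 12, 22, 1, 12, 1, 1, 12, 1, 1, 12, 1, 1.
The distinct values are {0, 1, 12, 22}; there are 4 of them.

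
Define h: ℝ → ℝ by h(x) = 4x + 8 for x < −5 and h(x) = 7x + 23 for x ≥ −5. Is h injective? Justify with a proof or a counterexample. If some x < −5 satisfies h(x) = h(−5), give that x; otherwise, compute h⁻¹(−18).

Both pieces are strictly increasing (slopes 4 and 7), so each is injective on its own interval.
The left piece maps (−∞, −5) onto (−∞, −12); the right piece maps [−5, ∞) onto [−12, ∞).
These images are disjoint, so no value is attained by both pieces. So h is injective.
Because the two images are disjoint, no x < −5 has h(x) = h(−5), so we compute h⁻¹(−18): −18 lies in (−∞, −12), so solve 4x + 8 = −18: x = (−18 − 8)/4 = −13/2.

-13/2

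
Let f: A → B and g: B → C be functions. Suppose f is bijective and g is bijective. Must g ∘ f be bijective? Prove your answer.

bijective

Injectivity: if g(f(x_1)) = g(f(x_2)) then f(x_1) = f(x_2) (g injective) so x_1 = x_2 (f injective).
Surjectivity: for c ∈ C pick b with g(b) = c, then a with f(a) = b; then (g ∘ f)(a) = c.
Hence g ∘ f is bijective.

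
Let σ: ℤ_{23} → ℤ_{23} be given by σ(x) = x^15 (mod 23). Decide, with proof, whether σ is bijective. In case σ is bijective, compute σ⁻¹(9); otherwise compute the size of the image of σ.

Since 23 is prime, the nonzero elements of ℤ_{23} form a cyclic group of order 22.
As gcd(15, 22) = 1, raising to the 15th power is a bijection on this group: if a^15 ≡ b^15 then (ab^{−1})^15 = 1, and the only element of order dividing gcd(15, 22) = 1 is 1, so a = b.
With σ(0) = 0 this makes σ injective on all of ℤ_{23}, hence bijective (finite equal-size domain and codomain). In particular σ is bijective.
Since σ is bijective, we find the preimage of 9. The inverse of x ↦ x^15 on (ℤ_{23})^× is x ↦ x^3, because 15·3 = 45 = 2·22 + 1 ≡ 1 (mod 22) and x^{22} = 1 for x ≠ 0 (Fermat). So σ⁻¹(9) = 9^3 mod 23.
Repeated squaring mod 23: 9^1 ≡ 9, 9^2 ≡ 9² = 81 ≡ 12. Since 3 = 2 + 1, 9^3 ≡ 12·9: 12·9 = 108 ≡ 16. So 9^3 ≡ 16 (mod 23).
Hence σ⁻¹(9) = 16.

16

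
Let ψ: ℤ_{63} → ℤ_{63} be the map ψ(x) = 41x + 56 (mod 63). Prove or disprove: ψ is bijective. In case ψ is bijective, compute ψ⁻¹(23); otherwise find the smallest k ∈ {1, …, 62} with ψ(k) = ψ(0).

33

If ψ(u) = ψ(v), then 41u ≡ 41v (mod 63). Because gcd(41, 63) = 1, we may cancel 41 to get u ≡ v (mod 63).
We now compute 41⁻¹ mod 63 explicitly. Euclid's algorithm: 63 = 1·41 + 22, 41 = 1·22 + 19, 22 = 1·19 + 3, 19 = 6·3 + 1; back-substituting gives 1 = 20·41 − 13·63, so 41⁻¹ ≡ 20 (mod 63).
For any y ∈ ℤ_{63}, x = 20(y − 56) mod 63 satisfies ψ(x) = 41·20(y − 56) + 56 ≡ y (since 41·20 ≡ 1 mod 63). So every y has a preimage.
Therefore ψ is bijective.
Since ψ is bijective, we compute ψ⁻¹(23): solve 41x + 56 ≡ 23 (mod 63), i.e. 41x ≡ 30 (mod 63).
Multiplying by 41⁻¹ = 20 gives x ≡ 20·30 = 600 = 9·63 + 33 ≡ 33 (mod 63).
Check: ψ(33) = 41·33 + 56 = 1409 = 22·63 + 23 ≡ 23 (mod 63).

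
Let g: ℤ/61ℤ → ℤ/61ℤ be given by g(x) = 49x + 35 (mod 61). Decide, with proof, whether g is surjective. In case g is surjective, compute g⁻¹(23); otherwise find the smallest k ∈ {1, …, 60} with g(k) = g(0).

1

Since gcd(49, 61) = 1, 49 is invertible modulo 61. Euclid's algorithm: 61 = 1·49 + 12, 49 = 4·12 + 1; back-substituting gives 1 = 5·49 − 4·61, so 49⁻¹ ≡ 5 (mod 61).
For any y ∈ ℤ/61ℤ, x = 5(y − 35) mod 61 satisfies g(x) = 49·5(y − 35) + 35 ≡ y (since 49·5 ≡ 1 mod 61). So every y has a preimage.
Hence g is surjective.
Since g is surjective, we find g⁻¹(23): we need 49x ≡ 23 − 35 ≡ 49 (mod 61). Using 49⁻¹ = 5: x ≡ 5·49 = 245 = 4·61 + 1, so x = 1.
Check: g(1) = 49·1 + 35 = 84 = 1·61 + 23 ≡ 23 (mod 61).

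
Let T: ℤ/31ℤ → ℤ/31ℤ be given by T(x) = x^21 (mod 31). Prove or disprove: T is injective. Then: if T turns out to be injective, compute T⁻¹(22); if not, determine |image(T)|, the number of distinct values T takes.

T(1) = 1^21 = 1.
T(5): Repeated squaring mod 31: 5^1 ≡ 5, 5^2 ≡ 5² = 25, 5^4 ≡ 25² = 625 ≡ 5, 5^8 ≡ 5² = 25, 5^16 ≡ 25² = 625 ≡ 5. Since 21 = 16 + 4 + 1, 5^21 ≡ 5·5·5: 5·5 = 25, then 25·5 = 125 ≡ 1. So 5^21 ≡ 1 (mod 31).
So T(1) = T(5) = 1 while 1 ≠ 5, therefore T is not injective.
Since T is not injective, we determine |image(T)|. Computing x^21 mod 31 for each x (by repeated squaring, reducing mod 31 at every step), the values T(0), T(1), …, T(30) are: 0, 1, 2, 15, 4, 1, 30, 4, 8, 8, 2, 27, 29, 15, 8, 15, 16, 23, 16, 2, 4, 29, 23, 23, 27, 1, 30, 27, 16, 29, 30.
The distinct values are {0, 1, 2, 4, 8, 15, 16, 23, 27, 29, 30}; there are 11 of them.

11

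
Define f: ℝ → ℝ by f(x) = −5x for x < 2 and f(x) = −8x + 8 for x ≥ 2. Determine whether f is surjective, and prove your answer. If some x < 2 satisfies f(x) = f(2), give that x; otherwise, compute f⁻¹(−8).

Both pieces are strictly decreasing (slopes −5 and −8), so each is injective on its own interval.
The left piece maps (−∞, 2) onto (−10, ∞); the right piece maps [2, ∞) onto (−∞, −8].
The union (−10, ∞) ∪ (−∞, −8] covers ℝ, so f is surjective.
For the follow-up: the images overlap, so an x < 2 with f(x) = f(2) exists. f(2) = −8; solving −5x = −8 for x < 2 gives x = (−8 − 0)/(−5) = 8/5.

8/5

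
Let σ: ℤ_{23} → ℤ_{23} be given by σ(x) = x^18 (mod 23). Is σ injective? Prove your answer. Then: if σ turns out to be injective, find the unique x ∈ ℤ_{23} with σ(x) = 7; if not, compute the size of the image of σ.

12

σ(11): Repeated squaring mod 23: 11^1 ≡ 11, 11^2 ≡ 11² = 121 ≡ 6, 11^4 ≡ 6² = 36 ≡ 13, 11^8 ≡ 13² = 169 ≡ 8, 11^16 ≡ 8² = 64 ≡ 18. Since 18 = 16 + 2, 11^18 ≡ 18·6: 18·6 = 108 ≡ 16. So 11^18 ≡ 16 (mod 23).
σ(12): Repeated squaring mod 23: 12^1 ≡ 12, 12^2 ≡ 12² = 144 ≡ 6, 12^4 ≡ 6² = 36 ≡ 13, 12^8 ≡ 13² = 169 ≡ 8, 12^16 ≡ 8² = 64 ≡ 18. Since 18 = 16 + 2, 12^18 ≡ 18·6: 18·6 = 108 ≡ 16. So 12^18 ≡ 16 (mod 23).
So σ(11) = σ(12) = 16 while 11 ≠ 12, so σ is not injective.
Since σ is not injective, we determine |image(σ)|. Computing x^18 mod 23 for each x (by repeated squaring, reducing mod 23 at every step), the values σ(0), σ(1), …, σ(22) are: 0, 1, 13, 2, 8, 6, 3, 18, 12, 4, 9, 16, 16, 9, 4, 12, 18, 3, 6, 8, 2, 13, 1.
The distinct values are {0, 1, 2, 3, 4, 6, 8, 9, 12, 13, 16, 18}; there are 12 of them.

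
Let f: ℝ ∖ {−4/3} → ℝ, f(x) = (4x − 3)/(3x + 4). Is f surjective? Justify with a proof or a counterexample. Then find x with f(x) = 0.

If f(x) = 4/3, cross-multiplying gives 3(4x − 3) = 4(3x + 4), which simplifies to −9 = 16 — false.  So 4/3 has no preimage and f is not surjective.
Solving f(x) = 0: cross-multiplying gives 4x − 3 = 0(3x + 4), which rearranges to 4x = 3, so x = 3/4.

3/4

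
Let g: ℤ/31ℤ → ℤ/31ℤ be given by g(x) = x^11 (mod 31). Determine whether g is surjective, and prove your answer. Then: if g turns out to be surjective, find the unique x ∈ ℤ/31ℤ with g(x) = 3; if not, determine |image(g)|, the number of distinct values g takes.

Since 31 is prime, the nonzero elements of ℤ/31ℤ form a cyclic group of order 30.
As gcd(11, 30) = 1, raising to the 11th power is a bijection on this group: if u^11 ≡ v^11 then (uv^{−1})^11 = 1, and the only element of order dividing gcd(11, 30) = 1 is 1, so u = v.
With g(0) = 0 this makes g injective on all of ℤ/31ℤ, hence bijective (finite equal-size domain and codomain). In particular g is surjective.
Since g is surjective, we find the preimage of 3. The inverse of x ↦ x^11 on (ℤ/31ℤ)^× is x ↦ x^11, because 11·11 = 121 = 4·30 + 1 ≡ 1 (mod 30) and x^{30} = 1 for x ≠ 0 (Fermat). So g⁻¹(3) = 3^11 mod 31.
Repeated squaring mod 31: 3^1 ≡ 3, 3^2 ≡ 3² = 9, 3^4 ≡ 9² = 81 ≡ 19, 3^8 ≡ 19² = 361 ≡ 20. Since 11 = 8 + 2 + 1, 3^11 ≡ 20·9·3: 20·9 = 180 ≡ 25, then 25·3 = 75 ≡ 13. So 3^11 ≡ 13 (mod 31).
Hence g⁻¹(3) = 13.

13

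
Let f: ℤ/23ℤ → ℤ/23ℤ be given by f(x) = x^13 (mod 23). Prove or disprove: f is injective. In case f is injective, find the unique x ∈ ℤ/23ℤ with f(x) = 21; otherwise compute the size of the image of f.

Since 23 is prime, the nonzero elements of ℤ/23ℤ form a cyclic group of order 22.
As gcd(13, 22) = 1, raising to the 13th power is a bijection on this group: if x_1^13 ≡ x_2^13 then (x_1x_2^{−1})^13 = 1, and the only element of order dividing gcd(13, 22) = 1 is 1, so x_1 = x_2.
With f(0) = 0 this makes f injective on all of ℤ/23ℤ, hence bijective (finite equal-size domain and codomain). In particular f is injective.
Since f is injective, we find the preimage of 21. The inverse of x ↦ x^13 on (ℤ/23ℤ)^× is x ↦ x^17, because 13·17 = 221 = 10·22 + 1 ≡ 1 (mod 22) and x^{22} = 1 for x ≠ 0 (Fermat). So f⁻¹(21) = 21^17 mod 23.
Repeated squaring mod 23: 21^1 ≡ 21, 21^2 ≡ 21² = 441 ≡ 4, 21^4 ≡ 4² = 16, 21^8 ≡ 16² = 256 ≡ 3, 21^16 ≡ 3² = 9. Since 17 = 16 + 1, 21^17 ≡ 9·21: 9·21 = 189 ≡ 5. So 21^17 ≡ 5 (mod 23).
Hence f⁻¹(21) = 5.

5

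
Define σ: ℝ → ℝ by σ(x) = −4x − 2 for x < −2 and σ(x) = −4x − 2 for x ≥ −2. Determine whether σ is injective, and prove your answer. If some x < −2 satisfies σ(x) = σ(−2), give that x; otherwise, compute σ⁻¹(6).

-2

Both pieces are strictly decreasing (slopes −4 and −4), so each is injective on its own interval.
The left piece maps (−∞, −2) onto (6, ∞); the right piece maps [−2, ∞) onto (−∞, 6].
These images are disjoint, so no value is attained by both pieces. So σ is injective.
Because the two images are disjoint, no x < −2 has σ(x) = σ(−2), so we compute σ⁻¹(6): 6 lies in (−∞, 6], so solve −4x − 2 = 6: x = (6 + 2)/(−4) = −2.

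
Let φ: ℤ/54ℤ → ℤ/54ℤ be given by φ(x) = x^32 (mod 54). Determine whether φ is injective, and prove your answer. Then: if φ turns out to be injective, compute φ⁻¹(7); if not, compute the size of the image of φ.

20

φ(0) = 0^32 = 0.
φ(6): Repeated squaring mod 54: 6^1 ≡ 6, 6^2 ≡ 6² = 36, 6^4 ≡ 36² = 1296 ≡ 0, 6^8 ≡ 0² = 0, 6^16 ≡ 0² = 0, 6^32 ≡ 0² = 0. So 6^32 ≡ 0 (mod 54).
So φ(0) = φ(6) = 0 while 0 ≠ 6, hence φ is not injective.
Since φ is not injective, we determine |image(φ)|. Computing x^32 mod 54 for each x (by repeated squaring, reducing mod 54 at every step), the values φ(0), φ(1), …, φ(53) are: 0, 1, 22, 27, 52, 7, 0, 13, 10, 27, 46, 31, 0, 43, 16, 27, 4, 19, 0, 37, 40, 27, 34, 25, 0, 49, 28, 27, 28, 49, 0, 25, 34, 27, 40, 37, 0, 19, 4, 27, 16, 43, 0, 31, 46, 27, 10, 13, 0, 7, 52, 27, 22, 1.
The distinct values are {0, 1, 4, 7, 10, 13, 16, 19, 22, 25, 27, 28, 31, 34, 37, 40, 43, 46, 49, 52}; there are 20 of them.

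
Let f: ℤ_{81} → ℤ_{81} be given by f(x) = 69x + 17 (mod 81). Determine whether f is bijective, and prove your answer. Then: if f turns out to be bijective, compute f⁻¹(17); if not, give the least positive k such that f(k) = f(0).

27

We have gcd(69, 81) = 3 > 1. Taking u = 0 and v = 27: f(0) = 17 and f(27) = 69·27 + 17 = 1880 ≡ 17 (mod 81).
So f(0) = f(27) while 0 ≠ 27, therefore f is not injective, hence not bijective.
Since f is not bijective, we find the least positive k with f(k) = f(0): this means 69k ≡ 0 (mod 81), i.e. 81 ∣ 69k. Since gcd(69, 81) = 3, dividing through by 3 this holds exactly when 27 ∣ 23k, and as gcd(23, 27) = 1, exactly when 27 ∣ k.
The smallest positive such k is 27.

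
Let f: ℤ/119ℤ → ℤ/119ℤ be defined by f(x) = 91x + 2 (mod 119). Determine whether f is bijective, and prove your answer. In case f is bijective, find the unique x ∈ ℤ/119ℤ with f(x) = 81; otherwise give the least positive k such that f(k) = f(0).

17

Recall: f is injective if f(u) = f(v) implies u = v.
We have gcd(91, 119) = 7 > 1. Taking u = 0 and v = 17: f(0) = 2 and f(17) = 91·17 + 2 = 1549 ≡ 2 (mod 119).
So f(0) = f(17) while 0 ≠ 17, so f is not injective, hence not bijective.
Since f is not bijective, we find the least positive k with f(k) = f(0): this means 91k ≡ 0 (mod 119), i.e. 119 ∣ 91k. Since gcd(91, 119) = 7, dividing through by 7 this holds exactly when 17 ∣ 13k, and as gcd(13, 17) = 1, exactly when 17 ∣ k.
The smallest positive such k is 17.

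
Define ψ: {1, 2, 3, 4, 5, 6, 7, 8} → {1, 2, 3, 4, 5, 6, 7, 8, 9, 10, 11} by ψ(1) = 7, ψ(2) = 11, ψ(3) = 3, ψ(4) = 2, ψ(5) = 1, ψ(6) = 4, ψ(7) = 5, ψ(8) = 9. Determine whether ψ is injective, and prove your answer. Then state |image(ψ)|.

8

The values ψ(1), …, ψ(8) are 7, 11, 3, 2, 1, 4, 5, 9 — all distinct.
So ψ(s) = ψ(t) only when s = t, and ψ is injective.
The image of ψ is {1, 2, 3, 4, 5, 7, 9, 11}, which has 8 elements.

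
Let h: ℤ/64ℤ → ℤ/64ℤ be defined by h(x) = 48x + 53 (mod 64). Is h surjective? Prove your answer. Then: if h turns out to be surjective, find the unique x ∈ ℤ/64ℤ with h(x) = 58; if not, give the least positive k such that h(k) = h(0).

Since gcd(48, 64) = 16, we have 48x ≡ 0 (mod 16) for all x, so h(x) ≡ 5 (mod 16).
But 0 ≢ 5 (mod 16), so 0 ∈ ℤ/64ℤ has no preimage. Therefore h is not surjective.
Since h is not surjective, we find the least positive k with h(k) = h(0): this means 48k ≡ 0 (mod 64), i.e. 64 ∣ 48k. Since gcd(48, 64) = 16, dividing through by 16 this holds exactly when 4 ∣ 3k, and as gcd(3, 4) = 1, exactly when 4 ∣ k.
The smallest positive such k is 4.

4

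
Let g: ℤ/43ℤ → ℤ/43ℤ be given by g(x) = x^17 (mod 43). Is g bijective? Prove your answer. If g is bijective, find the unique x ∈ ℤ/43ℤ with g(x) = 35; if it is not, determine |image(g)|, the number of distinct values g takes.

41

Since 43 is prime, the nonzero elements of ℤ/43ℤ form a cyclic group of order 42.
As gcd(17, 42) = 1, raising to the 17th power is a bijection on this group: if s^17 ≡ t^17 then (st^{−1})^17 = 1, and the only element of order dividing gcd(17, 42) = 1 is 1, so s = t.
With g(0) = 0 this makes g injective on all of ℤ/43ℤ, hence bijective (finite equal-size domain and codomain). In particular g is bijective.
Since g is bijective, we find the preimage of 35. The inverse of x ↦ x^17 on (ℤ/43ℤ)^× is x ↦ x^5, because 17·5 = 85 = 2·42 + 1 ≡ 1 (mod 42) and x^{42} = 1 for x ≠ 0 (Fermat). So g⁻¹(35) = 35^5 mod 43.
Repeated squaring mod 43: 35^1 ≡ 35, 35^2 ≡ 35² = 1225 ≡ 21, 35^4 ≡ 21² = 441 ≡ 11. Since 5 = 4 + 1, 35^5 ≡ 11·35: 11·35 = 385 ≡ 41. So 35^5 ≡ 41 (mod 43).
Hence g⁻¹(35) = 41.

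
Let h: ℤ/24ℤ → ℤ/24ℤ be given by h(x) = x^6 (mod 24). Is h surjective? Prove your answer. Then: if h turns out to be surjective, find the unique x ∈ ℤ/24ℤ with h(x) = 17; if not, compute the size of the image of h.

h(2): Repeated squaring mod 24: 2^1 ≡ 2, 2^2 ≡ 2² = 4, 2^4 ≡ 4² = 16. Since 6 = 4 + 2, 2^6 ≡ 16·4: 16·4 = 64 ≡ 16. So 2^6 ≡ 16 (mod 24).
h(4): Repeated squaring mod 24: 4^1 ≡ 4, 4^2 ≡ 4² = 16, 4^4 ≡ 16² = 256 ≡ 16. Since 6 = 4 + 2, 4^6 ≡ 16·16: 16·16 = 256 ≡ 16. So 4^6 ≡ 16 (mod 24).
So h(2) = h(4) = 16 while 2 ≠ 4, so h is not injective.
A non-injective map from the 24-element set ℤ/24ℤ to itself takes at most 23 distinct values, so it cannot be surjective. Therefore h is not surjective.
Since h is not surjective, we determine |image(h)|. Computing x^6 mod 24 for each x (by repeated squaring, reducing mod 24 at every step), the values h(0), h(1), …, h(23) are: 0, 1, 16, 9, 16, 1, 0, 1, 16, 9, 16, 1, 0, 1, 16, 9, 16, 1, 0, 1, 16, 9, 16, 1.
The distinct values are {0, 1, 9, 16}; there are 4 of them.

4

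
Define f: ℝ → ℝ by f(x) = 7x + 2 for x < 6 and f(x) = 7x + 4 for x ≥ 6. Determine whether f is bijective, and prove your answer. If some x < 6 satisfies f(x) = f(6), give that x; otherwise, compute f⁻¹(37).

Both pieces are strictly increasing (slopes 7 and 7), so each is injective on its own interval.
The left piece maps (−∞, 6) onto (−∞, 44); the right piece maps [6, ∞) onto [46, ∞).
The images leave a gap (44 has no preimage), so f is not surjective, hence not bijective.
Because the two images are disjoint, no x < 6 has f(x) = f(6), so we compute f⁻¹(37): 37 lies in (−∞, 44), so solve 7x + 2 = 37: x = (37 − 2)/7 = 5.

5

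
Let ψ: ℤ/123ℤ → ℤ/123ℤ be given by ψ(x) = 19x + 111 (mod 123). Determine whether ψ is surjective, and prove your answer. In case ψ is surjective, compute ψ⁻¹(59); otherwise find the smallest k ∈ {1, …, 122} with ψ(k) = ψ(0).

Since gcd(19, 123) = 1, 19 is invertible modulo 123. Euclid's algorithm: 123 = 6·19 + 9, 19 = 2·9 + 1; back-substituting gives 1 = 13·19 − 2·123, so 19⁻¹ ≡ 13 (mod 123).
Then y ↦ 13(y − 111) is a two-sided inverse to ψ, so every y ∈ ℤ/123ℤ has a preimage.
Therefore ψ is surjective.
Since ψ is surjective, we find ψ⁻¹(59): we need 19x ≡ 59 − 111 ≡ 71 (mod 123). Using 19⁻¹ = 13: x ≡ 13·71 = 923 = 7·123 + 62, so x = 62.
Check: ψ(62) = 19·62 + 111 = 1289 = 10·123 + 59 ≡ 59 (mod 123).

62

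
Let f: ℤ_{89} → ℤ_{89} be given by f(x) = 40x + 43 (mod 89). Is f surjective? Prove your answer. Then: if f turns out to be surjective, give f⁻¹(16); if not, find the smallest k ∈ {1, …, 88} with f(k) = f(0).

6

Since gcd(40, 89) = 1, 40 is invertible modulo 89. Euclid's algorithm: 89 = 2·40 + 9, 40 = 4·9 + 4, 9 = 2·4 + 1; back-substituting gives 1 = 69·40 − 31·89, so 40⁻¹ ≡ 69 (mod 89).
For any y ∈ ℤ_{89}, x = 69(y − 43) mod 89 satisfies f(x) = 40·69(y − 43) + 43 ≡ y (since 40·69 ≡ 1 mod 89). So every y has a preimage.
Therefore f is surjective.
Since f is surjective, we find f⁻¹(16): we need 40x ≡ 16 − 43 ≡ 62 (mod 89). Using 40⁻¹ = 69: x ≡ 69·62 = 4278 = 48·89 + 6, so x = 6.
Check: f(6) = 40·6 + 43 = 283 = 3·89 + 16 ≡ 16 (mod 89).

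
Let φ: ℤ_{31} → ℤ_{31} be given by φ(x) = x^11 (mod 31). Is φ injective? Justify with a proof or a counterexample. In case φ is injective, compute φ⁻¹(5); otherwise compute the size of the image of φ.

Since 31 is prime, the nonzero elements of ℤ_{31} form a cyclic group of order 30.
As gcd(11, 30) = 1, raising to the 11th power is a bijection on this group: if u^11 ≡ v^11 then (uv^{−1})^11 = 1, and the only element of order dividing gcd(11, 30) = 1 is 1, so u = v.
With φ(0) = 0 this makes φ injective on all of ℤ_{31}, hence bijective (finite equal-size domain and codomain). In particular φ is injective.
Since φ is injective, we find the preimage of 5. The inverse of x ↦ x^11 on (ℤ_{31})^× is x ↦ x^11, because 11·11 = 121 = 4·30 + 1 ≡ 1 (mod 30) and x^{30} = 1 for x ≠ 0 (Fermat). So φ⁻¹(5) = 5^11 mod 31.
Repeated squaring mod 31: 5^1 ≡ 5, 5^2 ≡ 5² = 25, 5^4 ≡ 25² = 625 ≡ 5, 5^8 ≡ 5² = 25. Since 11 = 8 + 2 + 1, 5^11 ≡ 25·25·5: 25·25 = 625 ≡ 5, then 5·5 = 25. So 5^11 ≡ 25 (mod 31).
Hence φ⁻¹(5) = 25.

25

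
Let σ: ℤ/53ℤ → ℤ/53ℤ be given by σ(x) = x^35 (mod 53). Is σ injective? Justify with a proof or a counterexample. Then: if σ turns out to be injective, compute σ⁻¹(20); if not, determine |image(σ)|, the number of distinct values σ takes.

50

Since 53 is prime, the nonzero elements of ℤ/53ℤ form a cyclic group of order 52.
As gcd(35, 52) = 1, raising to the 35th power is a bijection on this group: if a^35 ≡ b^35 then (ab^{−1})^35 = 1, and the only element of order dividing gcd(35, 52) = 1 is 1, so a = b.
With σ(0) = 0 this makes σ injective on all of ℤ/53ℤ, hence bijective (finite equal-size domain and codomain). In particular σ is injective.
Since σ is injective, we find the preimage of 20. The inverse of x ↦ x^35 on (ℤ/53ℤ)^× is x ↦ x^3, because 35·3 = 105 = 2·52 + 1 ≡ 1 (mod 52) and x^{52} = 1 for x ≠ 0 (Fermat). So σ⁻¹(20) = 20^3 mod 53.
Repeated squaring mod 53: 20^1 ≡ 20, 20^2 ≡ 20² = 400 ≡ 29. Since 3 = 2 + 1, 20^3 ≡ 29·20: 29·20 = 580 ≡ 50. So 20^3 ≡ 50 (mod 53).
Hence σ⁻¹(20) = 50.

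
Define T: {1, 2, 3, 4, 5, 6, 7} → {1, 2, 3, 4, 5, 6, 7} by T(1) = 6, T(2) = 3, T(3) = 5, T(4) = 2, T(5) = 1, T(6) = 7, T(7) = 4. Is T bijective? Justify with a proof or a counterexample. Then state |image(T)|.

The values 6, 3, 5, 2, 1, 7, 4 are a permutation of {1, 2, 3, 4, 5, 6, 7}: each element appears exactly once.
So T is injective and surjective, hence bijective.
The image of T is {1, 2, 3, 4, 5, 6, 7}, which has 7 elements.

7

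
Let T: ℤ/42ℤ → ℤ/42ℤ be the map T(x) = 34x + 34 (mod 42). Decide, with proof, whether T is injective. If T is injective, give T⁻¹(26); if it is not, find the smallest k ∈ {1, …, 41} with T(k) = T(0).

21

We have gcd(34, 42) = 2 > 1. Taking u = 0 and v = 21: T(0) = 34 and T(21) = 34·21 + 34 = 748 ≡ 34 (mod 42).
So T(0) = T(21) while 0 ≠ 21, therefore T is not injective.
Since T is not injective, we find the least positive k with T(k) = T(0): this means 34k ≡ 0 (mod 42), i.e. 42 ∣ 34k. Since gcd(34, 42) = 2, dividing through by 2 this holds exactly when 21 ∣ 17k, and as gcd(17, 21) = 1, exactly when 21 ∣ k.
The smallest positive such k is 21.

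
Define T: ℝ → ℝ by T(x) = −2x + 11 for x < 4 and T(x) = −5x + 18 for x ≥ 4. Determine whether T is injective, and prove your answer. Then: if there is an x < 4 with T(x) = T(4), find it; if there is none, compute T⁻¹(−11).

29/5

Both pieces are strictly decreasing (slopes −2 and −5), so each is injective on its own interval.
The left piece maps (−∞, 4) onto (3, ∞); the right piece maps [4, ∞) onto (−∞, −2].
These images are disjoint, so no value is attained by both pieces. Therefore T is injective.
Because the two images are disjoint, no x < 4 has T(x) = T(4), so we compute T⁻¹(−11): −11 lies in (−∞, −2], so solve −5x + 18 = −11: x = (−11 − 18)/(−5) = 29/5.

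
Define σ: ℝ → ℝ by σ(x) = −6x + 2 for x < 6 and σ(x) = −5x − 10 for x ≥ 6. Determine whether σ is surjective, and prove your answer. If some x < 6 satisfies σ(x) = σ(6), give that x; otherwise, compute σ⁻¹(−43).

Both pieces are strictly decreasing (slopes −6 and −5), so each is injective on its own interval.
The left piece maps (−∞, 6) onto (−34, ∞); the right piece maps [6, ∞) onto (−∞, −40].
The union (−34, ∞) ∪ (−∞, −40] omits the interval between −34 and −40; in particular −34 has no preimage. So σ is not surjective.
Because the two images are disjoint, no x < 6 has σ(x) = σ(6), so we compute σ⁻¹(−43): −43 lies in (−∞, −40], so solve −5x − 10 = −43: x = (−43 + 10)/(−5) = 33/5.

33/5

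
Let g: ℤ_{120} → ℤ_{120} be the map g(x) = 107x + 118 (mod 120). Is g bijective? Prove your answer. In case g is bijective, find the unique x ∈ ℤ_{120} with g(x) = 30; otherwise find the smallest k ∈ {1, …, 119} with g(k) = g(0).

16

If g(x_1) = g(x_2), then 107x_1 ≡ 107x_2 (mod 120). Because gcd(107, 120) = 1, we may cancel 107 to get x_1 ≡ x_2 (mod 120).
We now compute 107⁻¹ mod 120 explicitly. Euclid's algorithm: 120 = 1·107 + 13, 107 = 8·13 + 3, 13 = 4·3 + 1; back-substituting gives 1 = 83·107 − 74·120, so 107⁻¹ ≡ 83 (mod 120).
Then y ↦ 83(y − 118) is a two-sided inverse to g, so every y ∈ ℤ_{120} has a preimage.
Therefore g is bijective.
Since g is bijective, we find g⁻¹(30): we need 107x ≡ 30 − 118 ≡ 32 (mod 120). Using 107⁻¹ = 83: x ≡ 83·32 = 2656 = 22·120 + 16, so x = 16.
Check: g(16) = 107·16 + 118 = 1830 = 15·120 + 30 ≡ 30 (mod 120).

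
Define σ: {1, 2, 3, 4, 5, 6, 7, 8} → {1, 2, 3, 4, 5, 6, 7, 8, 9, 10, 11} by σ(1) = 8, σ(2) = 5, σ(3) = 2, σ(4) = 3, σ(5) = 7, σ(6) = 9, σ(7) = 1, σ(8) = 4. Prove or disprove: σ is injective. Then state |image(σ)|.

8

The values σ(1), …, σ(8) are 8, 5, 2, 3, 7, 9, 1, 4 — all distinct.
So σ(s) = σ(t) only when s = t, and σ is injective.
The image of σ is {1, 2, 3, 4, 5, 7, 8, 9}, which has 8 elements.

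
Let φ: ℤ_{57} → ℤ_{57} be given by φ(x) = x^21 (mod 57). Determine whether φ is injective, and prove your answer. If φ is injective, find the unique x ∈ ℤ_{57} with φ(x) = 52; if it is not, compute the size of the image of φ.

21

φ(1) = 1^21 = 1.
φ(7): Repeated squaring mod 57: 7^1 ≡ 7, 7^2 ≡ 7² = 49, 7^4 ≡ 49² = 2401 ≡ 7, 7^8 ≡ 7² = 49, 7^16 ≡ 49² = 2401 ≡ 7. Since 21 = 16 + 4 + 1, 7^21 ≡ 7·7·7: 7·7 = 49, then 49·7 = 343 ≡ 1. So 7^21 ≡ 1 (mod 57).
So φ(1) = φ(7) = 1 while 1 ≠ 7, thus φ is not injective.
Since φ is not injective, we determine |image(φ)|. Computing x^21 mod 57 for each x (by repeated squaring, reducing mod 57 at every step), the values φ(0), φ(1), …, φ(56) are: 0, 1, 8, 27, 7, 11, 45, 1, 56, 45, 31, 20, 18, 31, 8, 12, 49, 11, 18, 19, 20, 27, 46, 26, 30, 7, 20, 18, 7, 50, 39, 37, 50, 27, 31, 11, 30, 37, 38, 39, 46, 8, 45, 49, 26, 39, 37, 26, 12, 1, 56, 12, 46, 50, 30, 49, 56.
The distinct values are {0, 1, 7, 8, 11, 12, 18, 19, 20, 26, 27, 30, 31, 37, 38, 39, 45, 46, 49, 50, 56}; there are 21 of them.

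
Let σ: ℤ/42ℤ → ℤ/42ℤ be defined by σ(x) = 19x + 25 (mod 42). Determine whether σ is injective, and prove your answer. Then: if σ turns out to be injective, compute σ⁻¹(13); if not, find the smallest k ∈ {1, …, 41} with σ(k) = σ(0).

Recall: injectivity means: for all s, t in the domain, σ(s) = σ(t) implies s = t.
Suppose σ(s) = σ(t) in ℤ/42ℤ. Then 19s + 25 ≡ 19t + 25 (mod 42), thus 19(s − t) ≡ 0 (mod 42).
Since gcd(19, 42) = 1, 19 is invertible modulo 42, hence s − t ≡ 0 (mod 42), i.e. s = t.
So σ is injective.
We now compute 19⁻¹ mod 42 explicitly. Euclid's algorithm: 42 = 2·19 + 4, 19 = 4·4 + 3, 4 = 1·3 + 1; back-substituting gives 1 = 31·19 − 14·42, so 19⁻¹ ≡ 31 (mod 42).
Since σ is injective, we compute σ⁻¹(13): solve 19x + 25 ≡ 13 (mod 42), i.e. 19x ≡ 30 (mod 42).
Multiplying by 19⁻¹ = 31 gives x ≡ 31·30 = 930 = 22·42 + 6 ≡ 6 (mod 42).
Check: σ(6) = 19·6 + 25 = 139 = 3·42 + 13 ≡ 13 (mod 42).

6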